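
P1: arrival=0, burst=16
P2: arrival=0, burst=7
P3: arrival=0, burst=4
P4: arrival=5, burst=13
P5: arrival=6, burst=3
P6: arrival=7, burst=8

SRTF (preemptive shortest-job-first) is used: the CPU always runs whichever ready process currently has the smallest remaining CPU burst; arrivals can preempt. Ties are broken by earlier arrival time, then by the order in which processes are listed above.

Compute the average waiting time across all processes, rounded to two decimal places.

Gantt: | P3 0-4 | P2 4-6 | P5 6-9 | P2 9-14 | P6 14-22 | P4 22-35 | P1 35-51 |
Completion: P1=51  P2=14  P3=4  P4=35  P5=9  P6=22
Waiting times: P1=35, P2=7, P3=0, P4=17, P5=0, P6=7
Average waiting = (35+7+0+17+0+7) / 6 = 66/6 = 11.00

11.00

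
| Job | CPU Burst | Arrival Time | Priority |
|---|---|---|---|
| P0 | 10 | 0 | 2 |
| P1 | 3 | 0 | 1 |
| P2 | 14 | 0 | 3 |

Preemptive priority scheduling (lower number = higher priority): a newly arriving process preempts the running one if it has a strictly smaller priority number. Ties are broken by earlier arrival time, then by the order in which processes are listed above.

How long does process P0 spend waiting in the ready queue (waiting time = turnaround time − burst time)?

3

Timeline: | P1 0-3 | P0 3-13 | P2 13-27 |
Completion: P0=13  P1=3  P2=27
Turnaround (C−A): P0=13  P1=3  P2=27
Waiting(P0) = turnaround − burst = 13 − 10 = 3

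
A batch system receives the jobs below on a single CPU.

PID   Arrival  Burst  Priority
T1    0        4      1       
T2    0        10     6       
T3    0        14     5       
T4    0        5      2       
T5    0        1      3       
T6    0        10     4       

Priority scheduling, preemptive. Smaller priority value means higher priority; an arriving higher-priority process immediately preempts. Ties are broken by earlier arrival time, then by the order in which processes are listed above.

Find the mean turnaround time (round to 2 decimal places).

20.17

Timeline: | T1 0-4 | T4 4-9 | T5 9-10 | T6 10-20 | T3 20-34 | T2 34-44 |
Completion: T1=4  T2=44  T3=34  T4=9  T5=10  T6=20
Turnaround (C−A): T1=4  T2=44  T3=34  T4=9  T5=10  T6=20
Turnaround times: T1=4, T2=44, T3=34, T4=9, T5=10, T6=20
Average turnaround = (4+44+34+9+10+20) / 6 = 121/6 = 20.17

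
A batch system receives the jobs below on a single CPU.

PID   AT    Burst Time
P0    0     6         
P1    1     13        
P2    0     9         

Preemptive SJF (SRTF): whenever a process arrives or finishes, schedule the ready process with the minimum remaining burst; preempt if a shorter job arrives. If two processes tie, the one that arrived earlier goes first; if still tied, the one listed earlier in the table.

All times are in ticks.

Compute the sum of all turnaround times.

48

Gantt: | P0 0-6 | P2 6-15 | P1 15-28 |
Completion: P0=6  P1=28  P2=15
Turnaround = completion − arrival: P0=6, P1=27, P2=15
Total turnaround = 6 + 27 + 15 = 48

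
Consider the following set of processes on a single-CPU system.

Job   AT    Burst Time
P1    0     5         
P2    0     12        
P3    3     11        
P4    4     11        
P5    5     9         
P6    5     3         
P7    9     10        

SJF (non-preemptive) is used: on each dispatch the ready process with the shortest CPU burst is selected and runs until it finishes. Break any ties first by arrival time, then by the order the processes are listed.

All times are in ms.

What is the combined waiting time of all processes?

118

Schedule: | P1 0-5 | P6 5-8 | P5 8-17 | P7 17-27 | P3 27-38 | P4 38-49 | P2 49-61 |
Completion: P1=5  P2=61  P3=38  P4=49  P5=17  P6=8  P7=27
Turnaround (C−A): P1=5  P2=61  P3=35  P4=45  P5=12  P6=3  P7=18
Waiting = turnaround − burst: P1=0, P2=49, P3=24, P4=34, P5=3, P6=0, P7=8
Total waiting = 0 + 49 + 24 + 34 + 3 + 0 + 8 = 118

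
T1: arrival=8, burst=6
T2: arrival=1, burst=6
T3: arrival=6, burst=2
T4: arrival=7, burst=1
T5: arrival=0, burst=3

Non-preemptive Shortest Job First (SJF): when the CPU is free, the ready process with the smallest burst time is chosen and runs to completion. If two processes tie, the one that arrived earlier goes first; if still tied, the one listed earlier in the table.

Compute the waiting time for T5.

Schedule: | T5 0-3 | T2 3-9 | T4 9-10 | T3 10-12 | T1 12-18 |
Completion: T1=18  T2=9  T3=12  T4=10  T5=3
Waiting(T5) = turnaround − burst = 3 − 3 = 0

0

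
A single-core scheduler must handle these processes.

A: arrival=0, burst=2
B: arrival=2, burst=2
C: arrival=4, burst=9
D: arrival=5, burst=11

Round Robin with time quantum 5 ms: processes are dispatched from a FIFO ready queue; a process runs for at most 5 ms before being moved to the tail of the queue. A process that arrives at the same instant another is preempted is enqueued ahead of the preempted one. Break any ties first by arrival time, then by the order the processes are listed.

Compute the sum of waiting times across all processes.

Schedule: | A 0-2 | B 2-4 | C 4-9 | D 9-14 | C 14-18 | D 18-24 |
Completion: A=2  B=4  C=18  D=24
Turnaround (C−A): A=2  B=2  C=14  D=19
Waiting = turnaround − burst: A=0, B=0, C=5, D=8
Total waiting = 0 + 0 + 5 + 8 = 13

13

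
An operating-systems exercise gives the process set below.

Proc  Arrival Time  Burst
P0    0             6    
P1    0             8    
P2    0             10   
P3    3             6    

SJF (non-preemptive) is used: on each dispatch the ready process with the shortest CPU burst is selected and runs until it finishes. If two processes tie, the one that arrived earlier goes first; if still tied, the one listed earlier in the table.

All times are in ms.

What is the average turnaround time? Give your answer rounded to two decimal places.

16.25

Timeline: | P0 0-6 | P3 6-12 | P1 12-20 | P2 20-30 |
Completion: P0=6  P1=20  P2=30  P3=12
Turnaround (C−A): P0=6  P1=20  P2=30  P3=9
Turnaround times: P0=6, P1=20, P2=30, P3=9
Average turnaround = (6+20+30+9) / 4 = 65/4 = 16.25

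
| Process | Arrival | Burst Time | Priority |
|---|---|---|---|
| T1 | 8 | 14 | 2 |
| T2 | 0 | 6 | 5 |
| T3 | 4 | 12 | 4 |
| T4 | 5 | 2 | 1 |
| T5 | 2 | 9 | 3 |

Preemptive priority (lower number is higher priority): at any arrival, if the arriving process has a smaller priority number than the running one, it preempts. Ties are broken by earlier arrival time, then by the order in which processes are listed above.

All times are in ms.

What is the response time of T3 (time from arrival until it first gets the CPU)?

23

Timeline: | T2 0-2 | T5 2-5 | T4 5-7 | T5 7-8 | T1 8-22 | T5 22-27 | T3 27-39 | T2 39-43 |
Completion: T1=22  T2=43  T3=39  T4=7  T5=27
Turnaround (C−A): T1=14  T2=43  T3=35  T4=2  T5=25
Response(T3) = first start − arrival = 27 − 4 = 23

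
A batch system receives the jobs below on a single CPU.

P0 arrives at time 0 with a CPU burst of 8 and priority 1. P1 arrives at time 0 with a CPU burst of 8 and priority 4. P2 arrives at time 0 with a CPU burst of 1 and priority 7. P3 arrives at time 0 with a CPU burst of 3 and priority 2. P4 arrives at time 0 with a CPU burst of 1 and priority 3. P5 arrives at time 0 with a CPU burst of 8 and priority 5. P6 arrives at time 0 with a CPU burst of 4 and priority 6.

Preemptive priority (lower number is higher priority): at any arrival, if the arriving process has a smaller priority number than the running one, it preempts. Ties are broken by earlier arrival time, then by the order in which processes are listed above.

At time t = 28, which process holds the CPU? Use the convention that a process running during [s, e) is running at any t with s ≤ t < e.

P6

Schedule: | P0 0-8 | P3 8-11 | P4 11-12 | P1 12-20 | P5 20-28 | P6 28-32 | P2 32-33 |
Completion: P0=8  P1=20  P2=33  P3=11  P4=12  P5=28  P6=32
Turnaround (C−A): P0=8  P1=20  P2=33  P3=11  P4=12  P5=28  P6=32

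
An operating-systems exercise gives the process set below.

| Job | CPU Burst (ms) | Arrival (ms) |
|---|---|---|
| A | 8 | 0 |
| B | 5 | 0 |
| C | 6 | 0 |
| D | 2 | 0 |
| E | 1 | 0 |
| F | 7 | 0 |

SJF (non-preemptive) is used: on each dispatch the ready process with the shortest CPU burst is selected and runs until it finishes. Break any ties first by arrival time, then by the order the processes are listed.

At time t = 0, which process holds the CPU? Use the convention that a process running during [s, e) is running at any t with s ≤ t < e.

Timeline: | E 0-1 | D 1-3 | B 3-8 | C 8-14 | F 14-21 | A 21-29 |
Completion: A=29  B=8  C=14  D=3  E=1  F=21
Turnaround (C−A): A=29  B=8  C=14  D=3  E=1  F=21

E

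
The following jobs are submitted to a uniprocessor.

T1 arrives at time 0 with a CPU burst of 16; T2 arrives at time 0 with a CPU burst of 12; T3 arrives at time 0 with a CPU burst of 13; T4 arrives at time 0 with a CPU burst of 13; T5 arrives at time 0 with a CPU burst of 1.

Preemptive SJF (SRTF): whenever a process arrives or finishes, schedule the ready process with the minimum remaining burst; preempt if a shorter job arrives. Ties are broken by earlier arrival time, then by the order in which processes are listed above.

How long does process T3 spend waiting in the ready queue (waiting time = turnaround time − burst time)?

13

Schedule: | T5 0-1 | T2 1-13 | T3 13-26 | T4 26-39 | T1 39-55 |
Completion: T1=55  T2=13  T3=26  T4=39  T5=1
Turnaround (C−A): T1=55  T2=13  T3=26  T4=39  T5=1
Waiting(T3) = turnaround − burst = 26 − 13 = 13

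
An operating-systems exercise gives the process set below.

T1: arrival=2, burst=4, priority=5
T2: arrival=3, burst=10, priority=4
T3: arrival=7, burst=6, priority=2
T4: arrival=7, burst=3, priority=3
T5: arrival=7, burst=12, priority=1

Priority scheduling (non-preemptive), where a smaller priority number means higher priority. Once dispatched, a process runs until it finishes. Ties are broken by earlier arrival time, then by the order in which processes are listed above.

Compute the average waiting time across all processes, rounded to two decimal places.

12.00

Timeline: | idle 0-2 | T1 2-6 | T2 6-16 | T5 16-28 | T3 28-34 | T4 34-37 |
Completion: T1=6  T2=16  T3=34  T4=37  T5=28
Turnaround (C−A): T1=4  T2=13  T3=27  T4=30  T5=21
Waiting times: T1=0, T2=3, T3=21, T4=27, T5=9
Average waiting = (0+3+21+27+9) / 5 = 60/5 = 12.00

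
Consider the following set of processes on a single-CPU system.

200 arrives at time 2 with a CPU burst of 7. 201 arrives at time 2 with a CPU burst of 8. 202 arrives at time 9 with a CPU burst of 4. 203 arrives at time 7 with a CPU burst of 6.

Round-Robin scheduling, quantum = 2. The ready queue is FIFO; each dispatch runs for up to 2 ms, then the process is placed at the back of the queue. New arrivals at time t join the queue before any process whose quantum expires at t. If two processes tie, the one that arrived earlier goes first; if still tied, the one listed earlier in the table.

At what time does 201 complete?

Gantt: | idle 0-2 | 200 2-4 | 201 4-6 | 200 6-8 | 201 8-10 | 203 10-12 | 200 12-14 | 202 14-16 | 201 16-18 | 203 18-20 | 200 20-21 | 202 21-23 | 201 23-25 | 203 25-27 |
Completion: 200=21  201=25  202=23  203=27
Turnaround (C−A): 200=19  201=23  202=14  203=20

25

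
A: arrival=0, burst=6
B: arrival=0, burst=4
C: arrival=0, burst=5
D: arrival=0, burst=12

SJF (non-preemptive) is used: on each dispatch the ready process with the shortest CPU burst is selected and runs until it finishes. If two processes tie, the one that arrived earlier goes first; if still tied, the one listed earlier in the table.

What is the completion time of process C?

9

Schedule: | B 0-4 | C 4-9 | A 9-15 | D 15-27 |
Completion: A=15  B=4  C=9  D=27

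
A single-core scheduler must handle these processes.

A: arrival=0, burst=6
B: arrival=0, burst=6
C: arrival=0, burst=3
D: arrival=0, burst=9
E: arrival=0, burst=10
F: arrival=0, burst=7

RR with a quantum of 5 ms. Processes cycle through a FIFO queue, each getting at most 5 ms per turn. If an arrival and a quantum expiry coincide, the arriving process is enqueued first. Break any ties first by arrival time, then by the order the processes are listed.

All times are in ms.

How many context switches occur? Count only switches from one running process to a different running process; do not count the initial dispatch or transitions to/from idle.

Schedule: | A 0-5 | B 5-10 | C 10-13 | D 13-18 | E 18-23 | F 23-28 | A 28-29 | B 29-30 | D 30-34 | E 34-39 | F 39-41 |
Completion: A=29  B=30  C=13  D=34  E=39  F=41

10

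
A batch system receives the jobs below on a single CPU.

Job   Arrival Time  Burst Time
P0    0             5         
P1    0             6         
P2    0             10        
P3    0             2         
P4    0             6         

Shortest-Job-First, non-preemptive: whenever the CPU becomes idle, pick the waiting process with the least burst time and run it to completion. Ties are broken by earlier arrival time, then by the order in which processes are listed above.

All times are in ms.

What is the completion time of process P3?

2

Gantt: | P3 0-2 | P0 2-7 | P1 7-13 | P4 13-19 | P2 19-29 |
Completion: P0=7  P1=13  P2=29  P3=2  P4=19
Turnaround (C−A): P0=7  P1=13  P2=29  P3=2  P4=19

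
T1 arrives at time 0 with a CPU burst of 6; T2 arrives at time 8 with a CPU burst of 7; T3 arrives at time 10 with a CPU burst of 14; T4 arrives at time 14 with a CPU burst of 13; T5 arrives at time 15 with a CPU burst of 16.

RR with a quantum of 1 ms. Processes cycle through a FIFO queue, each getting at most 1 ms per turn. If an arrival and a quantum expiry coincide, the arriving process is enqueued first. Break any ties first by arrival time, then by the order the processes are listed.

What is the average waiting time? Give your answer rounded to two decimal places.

18.20

Gantt: | T1 0-6 | idle 6-8 | T2 8-10 | T3 10-11 | T2 11-12 | T3 12-13 | T2 13-14 | T3 14-15 | T4 15-16 | T2 16-17 | T5 17-18 | T3 18-19 | T4 19-20 | T2 20-21 | T5 21-22 | T3 22-23 | T4 23-24 | T2 24-25 | T5 25-26 | T3 26-27 | T4 27-28 | T5 28-29 | T3 29-30 | T4 30-31 | T5 31-32 | T3 32-33 | T4 33-34 | T5 34-35 | T3 35-36 | T4 36-37 | T5 37-38 | T3 38-39 | T4 39-40 | T5 40-41 | T3 41-42 | T4 42-43 | T5 43-44 | T3 44-45 | T4 45-46 | T5 46-47 | T3 47-48 | T4 48-49 | T5 49-50 | T3 50-51 | T4 51-52 | T5 52-53 | T4 53-54 | T5 54-58 |
Completion: T1=6  T2=25  T3=51  T4=54  T5=58
Turnaround (C−A): T1=6  T2=17  T3=41  T4=40  T5=43
Waiting times: T1=0, T2=10, T3=27, T4=27, T5=27
Average waiting = (0+10+27+27+27) / 5 = 91/5 = 18.20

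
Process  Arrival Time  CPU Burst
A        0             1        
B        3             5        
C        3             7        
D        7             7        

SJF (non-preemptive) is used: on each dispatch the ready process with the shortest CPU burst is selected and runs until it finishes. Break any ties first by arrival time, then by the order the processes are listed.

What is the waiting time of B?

Schedule: | A 0-1 | idle 1-3 | B 3-8 | C 8-15 | D 15-22 |
Completion: A=1  B=8  C=15  D=22
Turnaround (C−A): A=1  B=5  C=12  D=15
Waiting(B) = turnaround − burst = 5 − 5 = 0

0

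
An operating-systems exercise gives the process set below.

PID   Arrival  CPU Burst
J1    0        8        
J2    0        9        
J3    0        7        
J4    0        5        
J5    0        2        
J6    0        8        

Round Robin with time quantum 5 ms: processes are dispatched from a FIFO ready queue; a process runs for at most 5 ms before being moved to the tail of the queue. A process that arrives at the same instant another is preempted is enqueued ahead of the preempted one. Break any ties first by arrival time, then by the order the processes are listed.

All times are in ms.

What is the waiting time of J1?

22

Gantt: | J1 0-5 | J2 5-10 | J3 10-15 | J4 15-20 | J5 20-22 | J6 22-27 | J1 27-30 | J2 30-34 | J3 34-36 | J6 36-39 |
Completion: J1=30  J2=34  J3=36  J4=20  J5=22  J6=39
Turnaround (C−A): J1=30  J2=34  J3=36  J4=20  J5=22  J6=39
Waiting(J1) = turnaround − burst = 30 − 8 = 22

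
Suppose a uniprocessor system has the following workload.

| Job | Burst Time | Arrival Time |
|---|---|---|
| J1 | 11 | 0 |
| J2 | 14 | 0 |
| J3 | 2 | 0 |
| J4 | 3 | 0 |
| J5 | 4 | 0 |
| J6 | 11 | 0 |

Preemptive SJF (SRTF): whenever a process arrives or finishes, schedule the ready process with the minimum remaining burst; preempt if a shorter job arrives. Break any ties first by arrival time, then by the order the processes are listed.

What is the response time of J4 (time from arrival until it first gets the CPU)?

2

Schedule: | J3 0-2 | J4 2-5 | J5 5-9 | J1 9-20 | J6 20-31 | J2 31-45 |
Completion: J1=20  J2=45  J3=2  J4=5  J5=9  J6=31
Turnaround (C−A): J1=20  J2=45  J3=2  J4=5  J5=9  J6=31
Response(J4) = first start − arrival = 2 − 0 = 2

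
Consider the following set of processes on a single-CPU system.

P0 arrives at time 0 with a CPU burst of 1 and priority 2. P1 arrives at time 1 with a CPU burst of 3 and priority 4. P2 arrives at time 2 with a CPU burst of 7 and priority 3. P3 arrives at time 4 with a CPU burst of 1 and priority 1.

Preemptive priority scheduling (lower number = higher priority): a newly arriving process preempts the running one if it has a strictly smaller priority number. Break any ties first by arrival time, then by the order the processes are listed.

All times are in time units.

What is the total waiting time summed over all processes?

Schedule: | P0 0-1 | P1 1-2 | P2 2-4 | P3 4-5 | P2 5-10 | P1 10-12 |
Completion: P0=1  P1=12  P2=10  P3=5
Waiting = turnaround − burst: P0=0, P1=8, P2=1, P3=0
Total waiting = 0 + 8 + 1 + 0 = 9

9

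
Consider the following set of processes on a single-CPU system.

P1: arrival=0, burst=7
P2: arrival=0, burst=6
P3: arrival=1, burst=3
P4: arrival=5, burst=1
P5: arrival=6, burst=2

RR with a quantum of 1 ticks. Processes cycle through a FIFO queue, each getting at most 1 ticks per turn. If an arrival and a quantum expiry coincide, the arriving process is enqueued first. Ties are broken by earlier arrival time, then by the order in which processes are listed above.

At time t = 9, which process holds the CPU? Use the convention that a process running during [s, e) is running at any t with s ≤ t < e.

P5

Timeline: | P1 0-1 | P2 1-2 | P3 2-3 | P1 3-4 | P2 4-5 | P3 5-6 | P1 6-7 | P4 7-8 | P2 8-9 | P5 9-10 | P3 10-11 | P1 11-12 | P2 12-13 | P5 13-14 | P1 14-15 | P2 15-16 | P1 16-17 | P2 17-18 | P1 18-19 |
Completion: P1=19  P2=18  P3=11  P4=8  P5=14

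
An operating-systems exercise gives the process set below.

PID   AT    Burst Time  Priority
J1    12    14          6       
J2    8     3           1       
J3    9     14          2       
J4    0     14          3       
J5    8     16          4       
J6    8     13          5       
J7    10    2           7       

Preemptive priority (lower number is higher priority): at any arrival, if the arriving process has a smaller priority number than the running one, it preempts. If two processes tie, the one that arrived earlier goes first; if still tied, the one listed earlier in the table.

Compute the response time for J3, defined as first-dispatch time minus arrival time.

Gantt: | J4 0-8 | J2 8-11 | J3 11-25 | J4 25-31 | J5 31-47 | J6 47-60 | J1 60-74 | J7 74-76 |
Completion: J1=74  J2=11  J3=25  J4=31  J5=47  J6=60  J7=76
Response(J3) = first start − arrival = 11 − 9 = 2

2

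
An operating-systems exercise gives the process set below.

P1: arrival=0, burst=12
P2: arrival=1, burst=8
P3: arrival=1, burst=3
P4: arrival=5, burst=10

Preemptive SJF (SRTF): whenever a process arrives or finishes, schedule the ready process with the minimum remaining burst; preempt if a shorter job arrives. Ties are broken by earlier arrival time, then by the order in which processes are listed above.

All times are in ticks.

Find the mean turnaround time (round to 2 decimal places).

16.00

Gantt: | P1 0-1 | P3 1-4 | P2 4-12 | P4 12-22 | P1 22-33 |
Completion: P1=33  P2=12  P3=4  P4=22
Turnaround times: P1=33, P2=11, P3=3, P4=17
Average turnaround = (33+11+3+17) / 4 = 64/4 = 16.00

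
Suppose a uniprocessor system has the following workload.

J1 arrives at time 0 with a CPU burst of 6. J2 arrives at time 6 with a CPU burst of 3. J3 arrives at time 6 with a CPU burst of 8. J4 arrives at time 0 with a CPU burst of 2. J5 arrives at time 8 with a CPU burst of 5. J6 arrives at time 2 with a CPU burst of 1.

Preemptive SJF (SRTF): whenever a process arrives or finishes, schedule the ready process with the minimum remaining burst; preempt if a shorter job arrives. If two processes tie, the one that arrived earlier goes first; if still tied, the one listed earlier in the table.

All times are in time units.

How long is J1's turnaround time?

Schedule: | J4 0-2 | J6 2-3 | J1 3-9 | J2 9-12 | J5 12-17 | J3 17-25 |
Completion: J1=9  J2=12  J3=25  J4=2  J5=17  J6=3
Turnaround (C−A): J1=9  J2=6  J3=19  J4=2  J5=9  J6=1
Turnaround(J1) = completion − arrival = 9 − 0 = 9

9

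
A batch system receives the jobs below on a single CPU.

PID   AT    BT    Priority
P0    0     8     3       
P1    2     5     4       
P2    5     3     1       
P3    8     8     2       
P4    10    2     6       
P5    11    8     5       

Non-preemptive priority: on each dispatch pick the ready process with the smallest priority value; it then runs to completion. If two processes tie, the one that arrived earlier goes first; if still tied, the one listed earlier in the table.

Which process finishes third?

Timeline: | P0 0-8 | P2 8-11 | P3 11-19 | P1 19-24 | P5 24-32 | P4 32-34 |
Completion: P0=8  P1=24  P2=11  P3=19  P4=34  P5=32
Turnaround (C−A): P0=8  P1=22  P2=6  P3=11  P4=24  P5=21
Finish order: P0 → P2 → P3 → P1 → P5 → P4

P3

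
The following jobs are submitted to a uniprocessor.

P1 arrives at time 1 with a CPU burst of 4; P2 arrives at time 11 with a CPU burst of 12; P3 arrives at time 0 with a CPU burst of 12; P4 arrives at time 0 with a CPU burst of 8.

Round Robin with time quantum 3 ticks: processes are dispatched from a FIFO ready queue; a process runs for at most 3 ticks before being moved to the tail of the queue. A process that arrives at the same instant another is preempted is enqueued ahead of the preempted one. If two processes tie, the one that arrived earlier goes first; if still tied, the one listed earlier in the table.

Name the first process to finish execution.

P1

Schedule: | P3 0-3 | P4 3-6 | P1 6-9 | P3 9-12 | P4 12-15 | P1 15-16 | P2 16-19 | P3 19-22 | P4 22-24 | P2 24-27 | P3 27-30 | P2 30-36 |
Completion: P1=16  P2=36  P3=30  P4=24
Turnaround (C−A): P1=15  P2=25  P3=30  P4=24
Finish order: P1 → P4 → P3 → P2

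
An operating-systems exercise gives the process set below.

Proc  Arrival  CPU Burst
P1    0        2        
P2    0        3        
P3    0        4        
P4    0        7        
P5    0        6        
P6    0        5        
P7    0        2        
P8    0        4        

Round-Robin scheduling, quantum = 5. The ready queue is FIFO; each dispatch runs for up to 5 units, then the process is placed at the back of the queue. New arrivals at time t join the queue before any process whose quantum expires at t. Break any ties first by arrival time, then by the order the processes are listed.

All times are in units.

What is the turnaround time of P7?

Schedule: | P1 0-2 | P2 2-5 | P3 5-9 | P4 9-14 | P5 14-19 | P6 19-24 | P7 24-26 | P8 26-30 | P4 30-32 | P5 32-33 |
Completion: P1=2  P2=5  P3=9  P4=32  P5=33  P6=24  P7=26  P8=30
Turnaround(P7) = completion − arrival = 26 − 0 = 26

26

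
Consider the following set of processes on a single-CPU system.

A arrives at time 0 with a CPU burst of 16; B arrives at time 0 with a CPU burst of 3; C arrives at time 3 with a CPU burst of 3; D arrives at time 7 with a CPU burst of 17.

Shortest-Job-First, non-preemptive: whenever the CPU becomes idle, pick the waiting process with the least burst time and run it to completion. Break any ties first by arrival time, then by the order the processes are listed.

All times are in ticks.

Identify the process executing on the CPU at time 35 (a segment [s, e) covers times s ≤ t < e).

D

Timeline: | B 0-3 | C 3-6 | A 6-22 | D 22-39 |
Completion: A=22  B=3  C=6  D=39
Turnaround (C−A): A=22  B=3  C=3  D=32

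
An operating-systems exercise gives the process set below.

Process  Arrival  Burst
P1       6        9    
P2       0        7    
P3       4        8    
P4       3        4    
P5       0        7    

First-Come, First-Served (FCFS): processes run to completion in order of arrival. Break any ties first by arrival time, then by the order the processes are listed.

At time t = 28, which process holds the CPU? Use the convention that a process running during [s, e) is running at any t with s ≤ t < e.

Timeline: | P2 0-7 | P5 7-14 | P4 14-18 | P3 18-26 | P1 26-35 |
Completion: P1=35  P2=7  P3=26  P4=18  P5=14
Turnaround (C−A): P1=29  P2=7  P3=22  P4=15  P5=14

P1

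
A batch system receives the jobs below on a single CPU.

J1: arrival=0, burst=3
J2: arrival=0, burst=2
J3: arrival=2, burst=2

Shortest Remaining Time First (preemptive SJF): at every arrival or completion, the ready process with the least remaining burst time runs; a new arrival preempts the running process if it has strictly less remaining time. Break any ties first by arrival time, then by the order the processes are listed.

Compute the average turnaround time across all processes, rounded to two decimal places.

3.67

Gantt: | J2 0-2 | J3 2-4 | J1 4-7 |
Completion: J1=7  J2=2  J3=4
Turnaround (C−A): J1=7  J2=2  J3=2
Turnaround times: J1=7, J2=2, J3=2
Average turnaround = (7+2+2) / 3 = 11/3 = 3.67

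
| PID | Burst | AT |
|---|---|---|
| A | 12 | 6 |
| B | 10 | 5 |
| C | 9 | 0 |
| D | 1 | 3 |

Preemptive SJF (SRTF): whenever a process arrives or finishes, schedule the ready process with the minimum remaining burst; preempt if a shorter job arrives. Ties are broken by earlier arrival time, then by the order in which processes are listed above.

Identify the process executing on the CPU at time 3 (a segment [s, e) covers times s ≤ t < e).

Schedule: | C 0-3 | D 3-4 | C 4-10 | B 10-20 | A 20-32 |
Completion: A=32  B=20  C=10  D=4
Turnaround (C−A): A=26  B=15  C=10  D=1

D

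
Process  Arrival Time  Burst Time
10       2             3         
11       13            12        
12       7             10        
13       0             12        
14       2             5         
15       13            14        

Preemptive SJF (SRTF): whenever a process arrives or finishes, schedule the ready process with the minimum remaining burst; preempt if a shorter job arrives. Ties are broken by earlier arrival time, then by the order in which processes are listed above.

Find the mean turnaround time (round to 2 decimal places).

Gantt: | 13 0-2 | 10 2-5 | 14 5-10 | 13 10-20 | 12 20-30 | 11 30-42 | 15 42-56 |
Completion: 10=5  11=42  12=30  13=20  14=10  15=56
Turnaround (C−A): 10=3  11=29  12=23  13=20  14=8  15=43
Turnaround times: 10=3, 11=29, 12=23, 13=20, 14=8, 15=43
Average turnaround = (3+29+23+20+8+43) / 6 = 126/6 = 21.00

21.00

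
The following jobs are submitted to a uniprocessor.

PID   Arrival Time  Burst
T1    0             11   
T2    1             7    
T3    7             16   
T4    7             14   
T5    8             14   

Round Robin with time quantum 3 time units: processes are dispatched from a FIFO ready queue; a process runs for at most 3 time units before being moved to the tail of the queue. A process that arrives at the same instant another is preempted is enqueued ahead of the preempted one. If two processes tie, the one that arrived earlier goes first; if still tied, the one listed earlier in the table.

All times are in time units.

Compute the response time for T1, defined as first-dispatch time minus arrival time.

Schedule: | T1 0-3 | T2 3-6 | T1 6-9 | T2 9-12 | T3 12-15 | T4 15-18 | T5 18-21 | T1 21-24 | T2 24-25 | T3 25-28 | T4 28-31 | T5 31-34 | T1 34-36 | T3 36-39 | T4 39-42 | T5 42-45 | T3 45-48 | T4 48-51 | T5 51-54 | T3 54-57 | T4 57-59 | T5 59-61 | T3 61-62 |
Completion: T1=36  T2=25  T3=62  T4=59  T5=61
Turnaround (C−A): T1=36  T2=24  T3=55  T4=52  T5=53
Response(T1) = first start − arrival = 0 − 0 = 0

0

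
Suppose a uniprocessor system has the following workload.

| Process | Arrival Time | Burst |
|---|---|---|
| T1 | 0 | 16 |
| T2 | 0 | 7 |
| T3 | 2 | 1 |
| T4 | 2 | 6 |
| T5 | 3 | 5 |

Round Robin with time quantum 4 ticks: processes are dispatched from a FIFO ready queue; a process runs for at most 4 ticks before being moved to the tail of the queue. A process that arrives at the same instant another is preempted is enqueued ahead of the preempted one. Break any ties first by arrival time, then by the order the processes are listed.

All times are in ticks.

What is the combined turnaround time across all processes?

Gantt: | T1 0-4 | T2 4-8 | T3 8-9 | T4 9-13 | T5 13-17 | T1 17-21 | T2 21-24 | T4 24-26 | T5 26-27 | T1 27-35 |
Completion: T1=35  T2=24  T3=9  T4=26  T5=27
Turnaround = completion − arrival: T1=35, T2=24, T3=7, T4=24, T5=24
Total turnaround = 35 + 24 + 7 + 24 + 24 = 114

114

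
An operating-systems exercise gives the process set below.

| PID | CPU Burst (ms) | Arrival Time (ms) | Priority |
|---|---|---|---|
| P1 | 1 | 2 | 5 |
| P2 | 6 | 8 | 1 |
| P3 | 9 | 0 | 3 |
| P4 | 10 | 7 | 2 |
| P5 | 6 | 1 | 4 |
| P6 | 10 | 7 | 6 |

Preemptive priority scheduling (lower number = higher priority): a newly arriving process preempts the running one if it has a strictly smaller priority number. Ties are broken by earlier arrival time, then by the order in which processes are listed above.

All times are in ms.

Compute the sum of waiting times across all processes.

100

Schedule: | P3 0-7 | P4 7-8 | P2 8-14 | P4 14-23 | P3 23-25 | P5 25-31 | P1 31-32 | P6 32-42 |
Completion: P1=32  P2=14  P3=25  P4=23  P5=31  P6=42
Turnaround (C−A): P1=30  P2=6  P3=25  P4=16  P5=30  P6=35
Waiting = turnaround − burst: P1=29, P2=0, P3=16, P4=6, P5=24, P6=25
Total waiting = 29 + 0 + 16 + 6 + 24 + 25 = 100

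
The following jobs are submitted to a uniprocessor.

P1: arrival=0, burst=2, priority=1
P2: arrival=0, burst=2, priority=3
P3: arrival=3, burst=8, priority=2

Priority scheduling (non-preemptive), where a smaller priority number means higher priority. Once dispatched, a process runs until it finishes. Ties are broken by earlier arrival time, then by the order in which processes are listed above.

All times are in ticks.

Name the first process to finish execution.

Timeline: | P1 0-2 | P2 2-4 | P3 4-12 |
Completion: P1=2  P2=4  P3=12
Turnaround (C−A): P1=2  P2=4  P3=9
Finish order: P1 → P2 → P3

P1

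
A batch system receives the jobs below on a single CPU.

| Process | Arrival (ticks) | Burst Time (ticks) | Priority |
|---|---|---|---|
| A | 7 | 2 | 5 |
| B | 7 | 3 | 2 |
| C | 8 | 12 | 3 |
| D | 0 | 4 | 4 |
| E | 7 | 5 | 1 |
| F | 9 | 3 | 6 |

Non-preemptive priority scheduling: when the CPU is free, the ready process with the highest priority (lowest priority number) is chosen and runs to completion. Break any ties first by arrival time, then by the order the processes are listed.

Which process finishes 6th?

Gantt: | D 0-4 | idle 4-7 | E 7-12 | B 12-15 | C 15-27 | A 27-29 | F 29-32 |
Completion: A=29  B=15  C=27  D=4  E=12  F=32
Turnaround (C−A): A=22  B=8  C=19  D=4  E=5  F=23
Finish order: D → E → B → C → A → F

F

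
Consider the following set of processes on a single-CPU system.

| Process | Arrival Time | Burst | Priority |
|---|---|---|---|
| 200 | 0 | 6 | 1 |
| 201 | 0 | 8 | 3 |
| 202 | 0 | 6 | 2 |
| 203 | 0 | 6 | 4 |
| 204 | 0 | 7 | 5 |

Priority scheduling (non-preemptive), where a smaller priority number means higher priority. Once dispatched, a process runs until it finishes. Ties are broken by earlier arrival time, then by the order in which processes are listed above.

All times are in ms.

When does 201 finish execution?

20

Gantt: | 200 0-6 | 202 6-12 | 201 12-20 | 203 20-26 | 204 26-33 |
Completion: 200=6  201=20  202=12  203=26  204=33
Turnaround (C−A): 200=6  201=20  202=12  203=26  204=33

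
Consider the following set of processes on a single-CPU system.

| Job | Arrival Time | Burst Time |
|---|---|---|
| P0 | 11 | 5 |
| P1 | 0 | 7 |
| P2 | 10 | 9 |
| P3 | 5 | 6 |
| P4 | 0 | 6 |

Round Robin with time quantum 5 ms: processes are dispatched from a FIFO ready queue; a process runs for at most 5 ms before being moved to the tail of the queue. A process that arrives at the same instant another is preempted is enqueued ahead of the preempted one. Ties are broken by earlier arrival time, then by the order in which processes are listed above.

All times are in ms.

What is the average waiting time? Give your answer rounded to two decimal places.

Timeline: | P1 0-5 | P4 5-10 | P3 10-15 | P1 15-17 | P2 17-22 | P4 22-23 | P0 23-28 | P3 28-29 | P2 29-33 |
Completion: P0=28  P1=17  P2=33  P3=29  P4=23
Turnaround (C−A): P0=17  P1=17  P2=23  P3=24  P4=23
Waiting times: P0=12, P1=10, P2=14, P3=18, P4=17
Average waiting = (12+10+14+18+17) / 5 = 71/5 = 14.20

14.20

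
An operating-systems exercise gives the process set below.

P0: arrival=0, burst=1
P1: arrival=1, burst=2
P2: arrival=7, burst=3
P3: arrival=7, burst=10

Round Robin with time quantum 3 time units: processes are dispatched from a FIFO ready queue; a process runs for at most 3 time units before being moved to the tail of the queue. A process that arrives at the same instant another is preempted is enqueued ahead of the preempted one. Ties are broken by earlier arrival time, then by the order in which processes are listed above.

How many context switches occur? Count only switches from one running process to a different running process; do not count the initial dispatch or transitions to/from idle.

Gantt: | P0 0-1 | P1 1-3 | idle 3-7 | P2 7-10 | P3 10-20 |
Completion: P0=1  P1=3  P2=10  P3=20
Turnaround (C−A): P0=1  P1=2  P2=3  P3=13

2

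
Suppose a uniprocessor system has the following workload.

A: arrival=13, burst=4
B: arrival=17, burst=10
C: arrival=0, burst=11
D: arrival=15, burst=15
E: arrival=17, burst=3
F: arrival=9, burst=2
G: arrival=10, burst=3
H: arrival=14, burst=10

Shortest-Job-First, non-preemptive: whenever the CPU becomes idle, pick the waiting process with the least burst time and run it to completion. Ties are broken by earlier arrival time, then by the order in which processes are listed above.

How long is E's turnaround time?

Gantt: | C 0-11 | F 11-13 | G 13-16 | A 16-20 | E 20-23 | H 23-33 | B 33-43 | D 43-58 |
Completion: A=20  B=43  C=11  D=58  E=23  F=13  G=16  H=33
Turnaround (C−A): A=7  B=26  C=11  D=43  E=6  F=4  G=6  H=19
Turnaround(E) = completion − arrival = 23 − 17 = 6

6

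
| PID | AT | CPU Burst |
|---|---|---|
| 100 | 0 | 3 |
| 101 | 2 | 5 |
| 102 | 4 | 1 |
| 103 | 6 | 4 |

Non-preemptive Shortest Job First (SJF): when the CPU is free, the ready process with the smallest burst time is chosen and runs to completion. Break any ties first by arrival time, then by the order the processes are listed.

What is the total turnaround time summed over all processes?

Schedule: | 100 0-3 | 101 3-8 | 102 8-9 | 103 9-13 |
Completion: 100=3  101=8  102=9  103=13
Turnaround (C−A): 100=3  101=6  102=5  103=7
Turnaround = completion − arrival: 100=3, 101=6, 102=5, 103=7
Total turnaround = 3 + 6 + 5 + 7 = 21

21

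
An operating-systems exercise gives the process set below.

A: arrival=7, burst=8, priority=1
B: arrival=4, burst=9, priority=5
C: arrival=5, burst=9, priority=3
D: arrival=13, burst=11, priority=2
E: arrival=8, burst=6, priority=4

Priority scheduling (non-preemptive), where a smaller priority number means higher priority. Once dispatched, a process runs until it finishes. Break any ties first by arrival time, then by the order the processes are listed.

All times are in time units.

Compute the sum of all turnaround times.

Timeline: | idle 0-4 | B 4-13 | A 13-21 | D 21-32 | C 32-41 | E 41-47 |
Completion: A=21  B=13  C=41  D=32  E=47
Turnaround = completion − arrival: A=14, B=9, C=36, D=19, E=39
Total turnaround = 14 + 9 + 36 + 19 + 39 = 117

117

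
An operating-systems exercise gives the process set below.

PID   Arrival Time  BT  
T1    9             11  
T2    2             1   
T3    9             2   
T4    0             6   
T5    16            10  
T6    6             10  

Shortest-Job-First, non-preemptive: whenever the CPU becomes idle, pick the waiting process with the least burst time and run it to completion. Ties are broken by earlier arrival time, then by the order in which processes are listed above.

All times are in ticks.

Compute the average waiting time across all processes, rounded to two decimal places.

6.00

Timeline: | T4 0-6 | T2 6-7 | T6 7-17 | T3 17-19 | T5 19-29 | T1 29-40 |
Completion: T1=40  T2=7  T3=19  T4=6  T5=29  T6=17
Turnaround (C−A): T1=31  T2=5  T3=10  T4=6  T5=13  T6=11
Waiting times: T1=20, T2=4, T3=8, T4=0, T5=3, T6=1
Average waiting = (20+4+8+0+3+1) / 6 = 36/6 = 6.00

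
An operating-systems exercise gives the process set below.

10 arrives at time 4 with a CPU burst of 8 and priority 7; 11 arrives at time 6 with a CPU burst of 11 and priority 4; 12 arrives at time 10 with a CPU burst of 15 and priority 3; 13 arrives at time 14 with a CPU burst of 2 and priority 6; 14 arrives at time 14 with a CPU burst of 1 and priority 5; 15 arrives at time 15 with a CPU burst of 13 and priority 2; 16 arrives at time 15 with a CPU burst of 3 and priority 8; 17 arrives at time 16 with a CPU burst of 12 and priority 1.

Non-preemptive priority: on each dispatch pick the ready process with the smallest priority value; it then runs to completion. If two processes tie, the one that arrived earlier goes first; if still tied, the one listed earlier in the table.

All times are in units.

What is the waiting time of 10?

0

Schedule: | idle 0-4 | 10 4-12 | 12 12-27 | 17 27-39 | 15 39-52 | 11 52-63 | 14 63-64 | 13 64-66 | 16 66-69 |
Completion: 10=12  11=63  12=27  13=66  14=64  15=52  16=69  17=39
Waiting(10) = turnaround − burst = 8 − 8 = 0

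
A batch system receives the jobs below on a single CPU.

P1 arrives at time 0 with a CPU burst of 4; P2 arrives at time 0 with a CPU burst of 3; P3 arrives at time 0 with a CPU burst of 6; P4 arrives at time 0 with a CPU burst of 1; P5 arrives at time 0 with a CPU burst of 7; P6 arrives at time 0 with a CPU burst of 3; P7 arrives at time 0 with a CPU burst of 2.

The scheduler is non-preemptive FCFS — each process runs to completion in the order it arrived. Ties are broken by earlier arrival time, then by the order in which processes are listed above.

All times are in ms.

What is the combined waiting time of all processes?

Timeline: | P1 0-4 | P2 4-7 | P3 7-13 | P4 13-14 | P5 14-21 | P6 21-24 | P7 24-26 |
Completion: P1=4  P2=7  P3=13  P4=14  P5=21  P6=24  P7=26
Waiting = turnaround − burst: P1=0, P2=4, P3=7, P4=13, P5=14, P6=21, P7=24
Total waiting = 0 + 4 + 7 + 13 + 14 + 21 + 24 = 83

83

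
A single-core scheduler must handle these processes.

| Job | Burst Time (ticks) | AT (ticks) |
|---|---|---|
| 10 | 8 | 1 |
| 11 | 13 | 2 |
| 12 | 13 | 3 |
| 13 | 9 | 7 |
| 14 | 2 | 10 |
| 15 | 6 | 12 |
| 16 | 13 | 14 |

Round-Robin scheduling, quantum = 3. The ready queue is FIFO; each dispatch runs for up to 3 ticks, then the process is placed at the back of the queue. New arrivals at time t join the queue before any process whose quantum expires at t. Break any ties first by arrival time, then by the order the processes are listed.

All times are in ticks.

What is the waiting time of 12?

Timeline: | idle 0-1 | 10 1-4 | 11 4-7 | 12 7-10 | 10 10-13 | 13 13-16 | 11 16-19 | 14 19-21 | 12 21-24 | 15 24-27 | 10 27-29 | 16 29-32 | 13 32-35 | 11 35-38 | 12 38-41 | 15 41-44 | 16 44-47 | 13 47-50 | 11 50-53 | 12 53-56 | 16 56-59 | 11 59-60 | 12 60-61 | 16 61-65 |
Completion: 10=29  11=60  12=61  13=50  14=21  15=44  16=65
Waiting(12) = turnaround − burst = 58 − 13 = 45

45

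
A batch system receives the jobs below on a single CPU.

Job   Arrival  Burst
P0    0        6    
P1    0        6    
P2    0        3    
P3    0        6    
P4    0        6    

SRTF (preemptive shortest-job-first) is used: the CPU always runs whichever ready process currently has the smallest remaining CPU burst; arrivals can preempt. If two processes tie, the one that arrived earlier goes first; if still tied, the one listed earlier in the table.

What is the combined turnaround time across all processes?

Timeline: | P2 0-3 | P0 3-9 | P1 9-15 | P3 15-21 | P4 21-27 |
Completion: P0=9  P1=15  P2=3  P3=21  P4=27
Turnaround (C−A): P0=9  P1=15  P2=3  P3=21  P4=27
Turnaround = completion − arrival: P0=9, P1=15, P2=3, P3=21, P4=27
Total turnaround = 9 + 15 + 3 + 21 + 27 = 75

75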